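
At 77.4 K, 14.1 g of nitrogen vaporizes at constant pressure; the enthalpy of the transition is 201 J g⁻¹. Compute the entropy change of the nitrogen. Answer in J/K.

Heat absorbed by the substance: Q = mL = 14.1 × 201 = 2834.1 J.
At constant T, ΔS = Q_rev/T = 2834.1 / 77.4 = 36.6 J/K.

ΔS = 36.6 J/K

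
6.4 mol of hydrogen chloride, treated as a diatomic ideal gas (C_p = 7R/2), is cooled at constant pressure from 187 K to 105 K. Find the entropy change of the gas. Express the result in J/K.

At constant pressure, ΔS = nC_p ln(T₂/T₁) with C_p = 7R/2 = 29.1 J mol⁻¹ K⁻¹.
ΔS = 6.4 × 29.1 × ln(105/187) = -107 J/K.

ΔS = -107 J/K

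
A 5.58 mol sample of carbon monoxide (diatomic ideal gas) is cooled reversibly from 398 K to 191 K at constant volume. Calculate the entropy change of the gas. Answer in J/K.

At constant volume, ΔS = nC_V ln(T₂/T₁) with C_V = 5R/2 = 20.79 J mol⁻¹ K⁻¹.
ΔS = 5.58 × 20.79 × ln(191/398) = -85.2 J/K.

ΔS = -85.2 J/K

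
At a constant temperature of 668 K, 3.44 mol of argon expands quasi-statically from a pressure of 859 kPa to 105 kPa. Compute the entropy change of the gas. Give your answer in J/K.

ΔS_gas = 60.1 J/K

For an isothermal ideal gas ΔS_gas = nR ln(P₁/P₂) = 3.44 × 8.314 × ln(859/105) = 60.1 J/K.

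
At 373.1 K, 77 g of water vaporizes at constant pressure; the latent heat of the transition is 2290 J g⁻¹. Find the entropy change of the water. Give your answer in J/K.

ΔS = 473 J/K

Heat absorbed by the substance: Q = mL = 77 × 2290 = 176330 J.
At constant T, ΔS = Q_rev/T = 176330 / 373.1 = 473 J/K.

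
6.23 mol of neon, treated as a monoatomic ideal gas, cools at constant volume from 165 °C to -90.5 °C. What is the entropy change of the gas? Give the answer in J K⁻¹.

In kelvin: T₁ = 438.15 K, T₂ = 182.65 K. At constant volume, ΔS = nC_V ln(T₂/T₁) with C_V = 3R/2 = 12.47 J mol⁻¹ K⁻¹.
ΔS = 6.23 × 12.47 × ln(182.65/438.15) = -68 J/K.

ΔS = -68 J/K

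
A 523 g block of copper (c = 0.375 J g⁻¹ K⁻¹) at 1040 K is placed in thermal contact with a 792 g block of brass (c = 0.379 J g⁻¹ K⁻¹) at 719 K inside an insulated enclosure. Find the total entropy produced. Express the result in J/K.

ΔS_total = 8.25 J/K

Energy balance: T_f = (m₁c₁T₁ + m₂c₂T₂)/(m₁c₁ + m₂c₂) = 845.85 K.
ΔS₁ = m₁c₁ ln(T_f/T₁) = 196.125 × ln(845.85/1040) = -40.525 J/K.
ΔS₂ = m₂c₂ ln(T_f/T₂) = 300.168 × ln(845.85/719) = 48.772 J/K.
ΔS_total = -40.525 + 48.772 = 8.25 J/K.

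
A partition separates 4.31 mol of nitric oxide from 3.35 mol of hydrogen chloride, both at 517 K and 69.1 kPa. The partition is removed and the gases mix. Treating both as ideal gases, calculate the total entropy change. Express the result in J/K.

Mole fractions: x_A = 4.31/7.66 = 0.563, x_B = 0.437.
ΔS_mix = −R(n_A ln x_A + n_B ln x_B) = −8.314 × (4.31 ln 0.563 + 3.35 ln 0.437) = 43.6 J/K.

ΔS_mix = 43.6 J/K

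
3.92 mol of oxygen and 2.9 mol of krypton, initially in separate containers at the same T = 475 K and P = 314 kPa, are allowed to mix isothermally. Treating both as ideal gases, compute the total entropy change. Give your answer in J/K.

Mole fractions: x_A = 3.92/6.82 = 0.575, x_B = 0.425.
ΔS_mix = −R(n_A ln x_A + n_B ln x_B) = −8.314 × (3.92 ln 0.575 + 2.9 ln 0.425) = 38.7 J/K.

ΔS_mix = 38.7 J/K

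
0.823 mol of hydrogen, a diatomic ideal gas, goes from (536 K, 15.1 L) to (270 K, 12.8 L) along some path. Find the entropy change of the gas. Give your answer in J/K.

ΔS = -12.9 J/K

Entropy is a state function: ΔS = nC_V ln(T₂/T₁) + nR ln(V₂/V₁), with C_V = 5R/2 = 20.79 J mol⁻¹ K⁻¹ for a diatomic ideal gas.
ΔS = 0.823 × [20.79 × ln(270/536) + 8.314 × ln(12.8/15.1)] = -12.9 J/K.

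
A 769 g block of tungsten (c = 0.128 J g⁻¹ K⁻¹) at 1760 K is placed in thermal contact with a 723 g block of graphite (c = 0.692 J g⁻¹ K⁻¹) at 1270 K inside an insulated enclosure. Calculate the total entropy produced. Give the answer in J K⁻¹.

ΔS_total = 4.7 J/K

Energy balance: T_f = (m₁c₁T₁ + m₂c₂T₂)/(m₁c₁ + m₂c₂) = 1350.6 K.
ΔS₁ = m₁c₁ ln(T_f/T₁) = 98.432 × ln(1350.6/1760) = -26.065 J/K.
ΔS₂ = m₂c₂ ln(T_f/T₂) = 500.316 × ln(1350.6/1270) = 30.769 J/K.
ΔS_total = -26.065 + 30.769 = 4.7 J/K.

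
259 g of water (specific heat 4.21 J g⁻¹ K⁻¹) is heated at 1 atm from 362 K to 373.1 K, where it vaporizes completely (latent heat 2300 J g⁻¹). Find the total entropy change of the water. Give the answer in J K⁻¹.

ΔS = 1630 J/K

Warming step: ΔS₁ = m c ln(T_tr/T_i) = 259 × 4.21 × ln(373.1/362) = 32.93 J/K.
Phase change: ΔS₂ = +mL/T_tr = 259 × 2300 / 373.1 = 1597 J/K.
ΔS_total = (32.93) + (1597) = 1630 J/K.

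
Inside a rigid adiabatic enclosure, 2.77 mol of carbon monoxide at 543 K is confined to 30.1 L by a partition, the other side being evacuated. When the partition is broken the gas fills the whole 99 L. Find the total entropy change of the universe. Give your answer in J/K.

For an ideal gas in free expansion Q = 0 and W = 0, so T is unchanged.
Entropy is a state function; using a reversible isothermal path, ΔS_gas = nR ln(V₂/V₁) = 2.77 × 8.314 × ln(99/30.1) = 27.4 J/K.
The insulated surroundings exchange no heat, so ΔS_surr = 0 and ΔS_universe = ΔS_gas.

ΔS_universe = 27.4 J/K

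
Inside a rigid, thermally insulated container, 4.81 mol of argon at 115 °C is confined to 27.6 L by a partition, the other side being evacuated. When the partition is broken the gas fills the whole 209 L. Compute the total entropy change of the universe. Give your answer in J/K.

ΔS_universe = 81 J/K

For an ideal gas in free expansion Q = 0 and W = 0, so T is unchanged.
Entropy is a state function; using a reversible isothermal path, ΔS_gas = nR ln(V₂/V₁) = 4.81 × 8.314 × ln(209/27.6) = 81 J/K.
The insulated surroundings exchange no heat, so ΔS_surr = 0 and ΔS_universe = ΔS_gas.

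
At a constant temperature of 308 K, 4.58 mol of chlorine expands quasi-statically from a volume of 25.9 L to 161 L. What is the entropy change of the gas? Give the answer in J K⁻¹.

ΔS_gas = 69.6 J/K

For an isothermal ideal gas ΔS_gas = nR ln(V₂/V₁) = 4.58 × 8.314 × ln(161/25.9) = 69.6 J/K.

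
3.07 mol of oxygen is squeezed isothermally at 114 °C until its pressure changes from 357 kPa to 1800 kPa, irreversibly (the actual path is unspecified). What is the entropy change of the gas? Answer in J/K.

ΔS_gas = -41.3 J/K

Entropy is a state function, so ΔS_gas depends only on the end states.
For an isothermal ideal gas ΔS_gas = nR ln(P₁/P₂) = 3.07 × 8.314 × ln(357/1800) = -41.3 J/K.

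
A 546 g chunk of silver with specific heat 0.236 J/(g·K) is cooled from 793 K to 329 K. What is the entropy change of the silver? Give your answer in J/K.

ΔS = ∫dQ_rev/T = m c ln(T₂/T₁) = 546 × 0.236 × ln(329/793) = -113 J/K.

ΔS = -113 J/K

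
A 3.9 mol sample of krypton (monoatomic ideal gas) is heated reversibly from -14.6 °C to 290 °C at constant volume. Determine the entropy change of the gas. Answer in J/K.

In kelvin: T₁ = 258.55 K, T₂ = 563.15 K. At constant volume, ΔS = nC_V ln(T₂/T₁) with C_V = 3R/2 = 12.47 J mol⁻¹ K⁻¹.
ΔS = 3.9 × 12.47 × ln(563.15/258.55) = 37.9 J/K.

ΔS = 37.9 J/K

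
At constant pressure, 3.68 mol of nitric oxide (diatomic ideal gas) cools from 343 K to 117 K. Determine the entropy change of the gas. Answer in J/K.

ΔS = -115 J/K

At constant pressure, ΔS = nC_p ln(T₂/T₁) with C_p = 7R/2 = 29.1 J mol⁻¹ K⁻¹.
ΔS = 3.68 × 29.1 × ln(117/343) = -115 J/K.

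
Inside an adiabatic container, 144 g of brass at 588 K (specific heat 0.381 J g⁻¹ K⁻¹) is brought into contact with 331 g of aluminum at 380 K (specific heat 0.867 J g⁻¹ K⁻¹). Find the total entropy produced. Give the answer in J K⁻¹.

Energy balance: T_f = (m₁c₁T₁ + m₂c₂T₂)/(m₁c₁ + m₂c₂) = 413.38 K.
ΔS₁ = m₁c₁ ln(T_f/T₁) = 54.864 × ln(413.38/588) = -19.33 J/K.
ΔS₂ = m₂c₂ ln(T_f/T₂) = 286.977 × ln(413.38/380) = 24.16 J/K.
ΔS_total = -19.33 + 24.16 = 4.83 J/K.

ΔS_total = 4.83 J/K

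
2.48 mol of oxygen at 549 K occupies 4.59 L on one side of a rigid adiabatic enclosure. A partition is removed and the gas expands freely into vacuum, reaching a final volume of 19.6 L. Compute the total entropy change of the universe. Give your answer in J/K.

ΔS_universe = 29.9 J/K

No heat is exchanged and no work is done, so the ideal-gas temperature stays constant.
Entropy is a state function; using a reversible isothermal path, ΔS_gas = nR ln(V₂/V₁) = 2.48 × 8.314 × ln(19.6/4.59) = 29.9 J/K.
The insulated surroundings exchange no heat, so ΔS_surr = 0 and ΔS_universe = ΔS_gas.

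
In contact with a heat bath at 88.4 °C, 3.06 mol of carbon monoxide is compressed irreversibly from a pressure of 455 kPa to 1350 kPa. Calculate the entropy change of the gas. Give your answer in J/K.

Entropy is a state function, so ΔS_gas depends only on the end states.
For an isothermal ideal gas ΔS_gas = nR ln(P₁/P₂) = 3.06 × 8.314 × ln(455/1350) = -27.7 J/K.

ΔS_gas = -27.7 J/K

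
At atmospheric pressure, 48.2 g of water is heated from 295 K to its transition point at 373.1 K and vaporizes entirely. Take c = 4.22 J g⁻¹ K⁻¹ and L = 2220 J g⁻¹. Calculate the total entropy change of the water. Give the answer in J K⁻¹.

Warming step: ΔS₁ = m c ln(T_tr/T_i) = 48.2 × 4.22 × ln(373.1/295) = 47.77 J/K.
Phase change: ΔS₂ = +mL/T_tr = 48.2 × 2220 / 373.1 = 286.8 J/K.
ΔS_total = (47.77) + (286.8) = 335 J/K.

ΔS = 335 J/K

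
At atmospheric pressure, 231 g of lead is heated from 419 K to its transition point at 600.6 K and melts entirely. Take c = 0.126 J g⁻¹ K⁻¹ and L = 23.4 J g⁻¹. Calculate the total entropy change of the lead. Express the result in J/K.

Warming step: ΔS₁ = m c ln(T_tr/T_i) = 231 × 0.126 × ln(600.6/419) = 10.48 J/K.
Phase change: ΔS₂ = +mL/T_tr = 231 × 23.4 / 600.6 = 9 J/K.
ΔS_total = (10.48) + (9) = 19.5 J/K.

ΔS = 19.5 J/K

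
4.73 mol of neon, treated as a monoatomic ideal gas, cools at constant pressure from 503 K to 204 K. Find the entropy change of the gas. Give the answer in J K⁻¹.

At constant pressure, ΔS = nC_p ln(T₂/T₁) with C_p = 5R/2 = 20.79 J mol⁻¹ K⁻¹.
ΔS = 4.73 × 20.79 × ln(204/503) = -88.7 J/K.

ΔS = -88.7 J/K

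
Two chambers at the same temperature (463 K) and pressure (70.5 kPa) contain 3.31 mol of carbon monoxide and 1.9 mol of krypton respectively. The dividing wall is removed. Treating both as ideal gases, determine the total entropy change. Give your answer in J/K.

ΔS_mix = 28.4 J/K

Mole fractions: x_A = 3.31/5.21 = 0.635, x_B = 0.365.
ΔS_mix = −R(n_A ln x_A + n_B ln x_B) = −8.314 × (3.31 ln 0.635 + 1.9 ln 0.365) = 28.4 J/K.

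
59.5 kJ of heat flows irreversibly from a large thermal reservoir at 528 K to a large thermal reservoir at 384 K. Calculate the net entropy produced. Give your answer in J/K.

ΔS_total = 42.3 J/K

ΔS_hot = −Q/T_H = −59500/528 = -112.69 J/K and ΔS_cold = +Q/T_C = 59500/384 = 154.95 J/K.
ΔS_total = -112.69 + 154.95 = 42.3 J/K, positive as the second law requires.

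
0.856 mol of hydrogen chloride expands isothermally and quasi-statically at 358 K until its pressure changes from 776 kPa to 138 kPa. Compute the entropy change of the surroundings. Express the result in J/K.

ΔS_surr = -12.3 J/K

For an isothermal ideal gas ΔS_gas = nR ln(P₁/P₂) = 0.856 × 8.314 × ln(776/138) = 12.3 J/K.
The process is reversible, so ΔS_surr = −ΔS_gas = -12.3 J/K and ΔS_universe = 0.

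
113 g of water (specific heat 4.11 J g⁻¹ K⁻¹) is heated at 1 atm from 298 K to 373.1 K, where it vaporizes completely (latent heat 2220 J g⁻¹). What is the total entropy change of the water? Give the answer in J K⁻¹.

ΔS = 777 J/K

Warming step: ΔS₁ = m c ln(T_tr/T_i) = 113 × 4.11 × ln(373.1/298) = 104.4 J/K.
Phase change: ΔS₂ = +mL/T_tr = 113 × 2220 / 373.1 = 672.4 J/K.
ΔS_total = (104.4) + (672.4) = 777 J/K.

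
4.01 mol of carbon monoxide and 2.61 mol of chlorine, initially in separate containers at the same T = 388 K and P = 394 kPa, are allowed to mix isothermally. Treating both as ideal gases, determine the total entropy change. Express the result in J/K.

ΔS_mix = 36.9 J/K

Mole fractions: x_A = 4.01/6.62 = 0.606, x_B = 0.394.
ΔS_mix = −R(n_A ln x_A + n_B ln x_B) = −8.314 × (4.01 ln 0.606 + 2.61 ln 0.394) = 36.9 J/K.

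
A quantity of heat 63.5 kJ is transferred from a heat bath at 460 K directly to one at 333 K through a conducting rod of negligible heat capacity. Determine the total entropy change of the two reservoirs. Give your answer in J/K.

ΔS_hot = −Q/T_H = −63500/460 = -138.043 J/K and ΔS_cold = +Q/T_C = 63500/333 = 190.691 J/K.
ΔS_total = -138.043 + 190.691 = 52.6 J/K, positive as the second law requires.

ΔS_total = 52.6 J/K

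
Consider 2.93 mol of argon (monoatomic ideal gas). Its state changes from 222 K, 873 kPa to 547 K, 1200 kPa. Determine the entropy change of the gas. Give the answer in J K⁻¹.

ΔS = nC_p ln(T₂/T₁) − nR ln(P₂/P₁), with C_p = 5R/2 = 20.79 J mol⁻¹ K⁻¹ for a monoatomic ideal gas.
ΔS = 2.93 × [20.79 × ln(547/222) − 8.314 × ln(1200/873)] = 47.2 J/K.

ΔS = 47.2 J/K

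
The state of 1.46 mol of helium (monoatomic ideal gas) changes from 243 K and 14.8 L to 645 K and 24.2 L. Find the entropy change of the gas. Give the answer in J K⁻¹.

ΔS = 23.7 J/K

Entropy is a state function: ΔS = nC_V ln(T₂/T₁) + nR ln(V₂/V₁), with C_V = 3R/2 = 12.47 J mol⁻¹ K⁻¹ for a monoatomic ideal gas.
ΔS = 1.46 × [12.47 × ln(645/243) + 8.314 × ln(24.2/14.8)] = 23.7 J/K.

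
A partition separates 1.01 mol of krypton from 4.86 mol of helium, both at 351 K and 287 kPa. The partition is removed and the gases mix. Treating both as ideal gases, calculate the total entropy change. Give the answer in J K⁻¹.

ΔS_mix = 22.4 J/K

Mole fractions: x_A = 1.01/5.87 = 0.172, x_B = 0.828.
ΔS_mix = −R(n_A ln x_A + n_B ln x_B) = −8.314 × (1.01 ln 0.172 + 4.86 ln 0.828) = 22.4 J/K.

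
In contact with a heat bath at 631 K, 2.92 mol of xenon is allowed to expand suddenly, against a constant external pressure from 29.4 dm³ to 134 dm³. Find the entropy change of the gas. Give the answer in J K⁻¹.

Entropy is a state function, so ΔS_gas depends only on the end states.
For an isothermal ideal gas ΔS_gas = nR ln(V₂/V₁) = 2.92 × 8.314 × ln(134/29.4) = 36.8 J/K.

ΔS_gas = 36.8 J/K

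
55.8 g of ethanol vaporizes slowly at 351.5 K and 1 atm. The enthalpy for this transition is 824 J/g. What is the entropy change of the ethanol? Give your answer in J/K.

ΔS = 131 J/K

Heat absorbed by the substance: Q = mL = 55.8 × 824 = 45979.2 J.
At constant T, ΔS = Q_rev/T = 45979.2 / 351.5 = 131 J/K.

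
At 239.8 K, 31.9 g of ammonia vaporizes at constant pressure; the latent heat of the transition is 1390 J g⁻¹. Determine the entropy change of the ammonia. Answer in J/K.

ΔS = 185 J/K

Heat absorbed by the substance: Q = mL = 31.9 × 1390 = 44341 J.
At constant T, ΔS = Q_rev/T = 44341 / 239.8 = 185 J/K.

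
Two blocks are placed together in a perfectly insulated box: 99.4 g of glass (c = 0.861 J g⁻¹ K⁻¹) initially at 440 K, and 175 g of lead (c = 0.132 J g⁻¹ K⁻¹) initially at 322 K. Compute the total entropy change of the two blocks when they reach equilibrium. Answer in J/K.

ΔS_total = 0.834 J/K

Energy balance: T_f = (m₁c₁T₁ + m₂c₂T₂)/(m₁c₁ + m₂c₂) = 414.92 K.
ΔS₁ = m₁c₁ ln(T_f/T₁) = 85.5834 × ln(414.92/440) = -5.023 J/K.
ΔS₂ = m₂c₂ ln(T_f/T₂) = 23.1 × ln(414.92/322) = 5.857 J/K.
ΔS_total = -5.023 + 5.857 = 0.834 J/K.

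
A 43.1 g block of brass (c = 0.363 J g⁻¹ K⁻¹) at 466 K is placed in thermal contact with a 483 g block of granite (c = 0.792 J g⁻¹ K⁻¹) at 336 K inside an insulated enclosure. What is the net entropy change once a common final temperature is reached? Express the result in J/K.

ΔS_total = 0.891 J/K

Energy balance: T_f = (m₁c₁T₁ + m₂c₂T₂)/(m₁c₁ + m₂c₂) = 341.11 K.
ΔS₁ = m₁c₁ ln(T_f/T₁) = 15.6453 × ln(341.11/466) = -4.881 J/K.
ΔS₂ = m₂c₂ ln(T_f/T₂) = 382.536 × ln(341.11/336) = 5.772 J/K.
ΔS_total = -4.881 + 5.772 = 0.891 J/K.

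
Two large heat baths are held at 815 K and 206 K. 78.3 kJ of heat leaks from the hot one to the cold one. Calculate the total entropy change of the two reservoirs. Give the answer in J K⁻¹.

ΔS_hot = −Q/T_H = −78300/815 = -96.07 J/K and ΔS_cold = +Q/T_C = 78300/206 = 380.1 J/K.
ΔS_total = -96.07 + 380.1 = 284 J/K, positive as the second law requires.

ΔS_total = 284 J/K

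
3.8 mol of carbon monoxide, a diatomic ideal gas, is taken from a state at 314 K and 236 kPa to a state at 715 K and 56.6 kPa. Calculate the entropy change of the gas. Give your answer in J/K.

ΔS = 136 J/K

ΔS = nC_p ln(T₂/T₁) − nR ln(P₂/P₁), with C_p = 7R/2 = 29.1 J mol⁻¹ K⁻¹ for a diatomic ideal gas.
ΔS = 3.8 × [29.1 × ln(715/314) − 8.314 × ln(56.6/236)] = 136 J/K.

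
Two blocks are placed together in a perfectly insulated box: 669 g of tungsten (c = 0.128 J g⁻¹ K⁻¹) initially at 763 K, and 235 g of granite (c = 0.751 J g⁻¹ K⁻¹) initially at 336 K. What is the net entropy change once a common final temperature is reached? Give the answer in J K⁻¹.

Energy balance: T_f = (m₁c₁T₁ + m₂c₂T₂)/(m₁c₁ + m₂c₂) = 475.5 K.
ΔS₁ = m₁c₁ ln(T_f/T₁) = 85.632 × ln(475.5/763) = -40.49 J/K.
ΔS₂ = m₂c₂ ln(T_f/T₂) = 176.485 × ln(475.5/336) = 61.28 J/K.
ΔS_total = -40.49 + 61.28 = 20.8 J/K.

ΔS_total = 20.8 J/K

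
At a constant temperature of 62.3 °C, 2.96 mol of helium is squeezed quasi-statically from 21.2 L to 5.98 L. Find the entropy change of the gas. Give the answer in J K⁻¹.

ΔS_gas = -31.1 J/K

For an isothermal ideal gas ΔS_gas = nR ln(V₂/V₁) = 2.96 × 8.314 × ln(5.98/21.2) = -31.1 J/K.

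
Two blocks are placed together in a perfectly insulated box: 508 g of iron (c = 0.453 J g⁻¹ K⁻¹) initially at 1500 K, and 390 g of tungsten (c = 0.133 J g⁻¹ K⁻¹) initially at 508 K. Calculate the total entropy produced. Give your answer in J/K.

Energy balance: T_f = (m₁c₁T₁ + m₂c₂T₂)/(m₁c₁ + m₂c₂) = 1317.5 K.
ΔS₁ = m₁c₁ ln(T_f/T₁) = 230.124 × ln(1317.5/1500) = -29.85 J/K.
ΔS₂ = m₂c₂ ln(T_f/T₂) = 51.87 × ln(1317.5/508) = 49.43 J/K.
ΔS_total = -29.85 + 49.43 = 19.6 J/K.

ΔS_total = 19.6 J/K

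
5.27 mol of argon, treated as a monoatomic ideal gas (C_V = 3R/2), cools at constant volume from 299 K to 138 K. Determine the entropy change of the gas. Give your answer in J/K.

At constant volume, ΔS = nC_V ln(T₂/T₁) with C_V = 3R/2 = 12.47 J mol⁻¹ K⁻¹.
ΔS = 5.27 × 12.47 × ln(138/299) = -50.8 J/K.

ΔS = -50.8 J/K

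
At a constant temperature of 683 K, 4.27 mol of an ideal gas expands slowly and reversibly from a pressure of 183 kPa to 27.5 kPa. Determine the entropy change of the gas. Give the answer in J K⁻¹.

For an isothermal ideal gas ΔS_gas = nR ln(P₁/P₂) = 4.27 × 8.314 × ln(183/27.5) = 67.3 J/K.

ΔS_gas = 67.3 J/K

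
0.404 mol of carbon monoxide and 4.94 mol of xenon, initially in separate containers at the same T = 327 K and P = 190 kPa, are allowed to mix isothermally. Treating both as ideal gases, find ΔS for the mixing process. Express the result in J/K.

Mole fractions: x_A = 0.404/5.34 = 0.0756, x_B = 0.924.
ΔS_mix = −R(n_A ln x_A + n_B ln x_B) = −8.314 × (0.404 ln 0.0756 + 4.94 ln 0.924) = 11.9 J/K.

ΔS_mix = 11.9 J/K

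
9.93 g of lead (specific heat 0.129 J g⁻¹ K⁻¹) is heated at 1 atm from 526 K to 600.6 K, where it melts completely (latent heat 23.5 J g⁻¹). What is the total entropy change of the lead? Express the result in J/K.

Warming step: ΔS₁ = m c ln(T_tr/T_i) = 9.93 × 0.129 × ln(600.6/526) = 0.1699 J/K.
Phase change: ΔS₂ = +mL/T_tr = 9.93 × 23.5 / 600.6 = 0.3885 J/K.
ΔS_total = (0.1699) + (0.3885) = 0.558 J/K.

ΔS = 0.558 J/K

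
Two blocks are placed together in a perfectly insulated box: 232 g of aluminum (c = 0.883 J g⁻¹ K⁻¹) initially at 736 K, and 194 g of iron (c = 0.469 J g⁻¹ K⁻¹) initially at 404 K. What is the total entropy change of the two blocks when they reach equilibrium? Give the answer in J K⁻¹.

ΔS_total = 10.4 J/K

Energy balance: T_f = (m₁c₁T₁ + m₂c₂T₂)/(m₁c₁ + m₂c₂) = 633.89 K.
ΔS₁ = m₁c₁ ln(T_f/T₁) = 204.856 × ln(633.89/736) = -30.6 J/K.
ΔS₂ = m₂c₂ ln(T_f/T₂) = 90.986 × ln(633.89/404) = 40.99 J/K.
ΔS_total = -30.6 + 40.99 = 10.4 J/K.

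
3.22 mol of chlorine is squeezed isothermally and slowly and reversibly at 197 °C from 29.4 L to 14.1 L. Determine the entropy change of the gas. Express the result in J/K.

ΔS_gas = -19.7 J/K

For an isothermal ideal gas ΔS_gas = nR ln(V₂/V₁) = 3.22 × 8.314 × ln(14.1/29.4) = -19.7 J/K.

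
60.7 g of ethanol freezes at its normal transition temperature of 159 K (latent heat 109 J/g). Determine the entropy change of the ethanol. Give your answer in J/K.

ΔS = -41.6 J/K

Heat released by the substance: Q = −mL = −60.7 × 109 = −6616.3 J.
At constant T, ΔS = Q_rev/T = −6616.3 / 159 = -41.6 J/K.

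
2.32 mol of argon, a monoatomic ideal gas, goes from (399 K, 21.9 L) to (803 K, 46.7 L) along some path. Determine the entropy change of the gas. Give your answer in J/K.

Entropy is a state function: ΔS = nC_V ln(T₂/T₁) + nR ln(V₂/V₁), with C_V = 3R/2 = 12.47 J mol⁻¹ K⁻¹ for a monoatomic ideal gas.
ΔS = 2.32 × [12.47 × ln(803/399) + 8.314 × ln(46.7/21.9)] = 34.8 J/K.

ΔS = 34.8 J/K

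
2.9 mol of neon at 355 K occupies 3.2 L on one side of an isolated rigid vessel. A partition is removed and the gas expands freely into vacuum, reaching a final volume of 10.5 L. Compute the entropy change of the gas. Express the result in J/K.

For an ideal gas in free expansion Q = 0 and W = 0, so T is unchanged.
Entropy is a state function; using a reversible isothermal path, ΔS_gas = nR ln(V₂/V₁) = 2.9 × 8.314 × ln(10.5/3.2) = 28.6 J/K.

ΔS_gas = 28.6 J/K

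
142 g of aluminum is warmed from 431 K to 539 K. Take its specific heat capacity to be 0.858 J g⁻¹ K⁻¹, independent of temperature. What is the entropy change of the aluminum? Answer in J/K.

ΔS = 27.2 J/K

ΔS = ∫dQ_rev/T = m c ln(T₂/T₁) = 142 × 0.858 × ln(539/431) = 27.2 J/K.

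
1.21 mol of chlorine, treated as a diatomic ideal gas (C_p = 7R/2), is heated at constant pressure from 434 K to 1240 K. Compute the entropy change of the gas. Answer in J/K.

ΔS = 37 J/K

At constant pressure, ΔS = nC_p ln(T₂/T₁) with C_p = 7R/2 = 29.1 J mol⁻¹ K⁻¹.
ΔS = 1.21 × 29.1 × ln(1240/434) = 37 J/K.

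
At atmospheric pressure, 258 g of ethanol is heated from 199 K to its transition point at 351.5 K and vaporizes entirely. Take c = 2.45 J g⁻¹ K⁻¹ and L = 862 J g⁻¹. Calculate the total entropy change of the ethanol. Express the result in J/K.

Warming step: ΔS₁ = m c ln(T_tr/T_i) = 258 × 2.45 × ln(351.5/199) = 359.6 J/K.
Phase change: ΔS₂ = +mL/T_tr = 258 × 862 / 351.5 = 632.7 J/K.
ΔS_total = (359.6) + (632.7) = 992 J/K.

ΔS = 992 J/K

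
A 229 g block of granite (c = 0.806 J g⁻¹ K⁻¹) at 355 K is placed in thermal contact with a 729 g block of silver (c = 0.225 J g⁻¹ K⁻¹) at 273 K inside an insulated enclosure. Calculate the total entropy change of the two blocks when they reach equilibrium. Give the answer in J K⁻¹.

ΔS_total = 2.97 J/K

Energy balance: T_f = (m₁c₁T₁ + m₂c₂T₂)/(m₁c₁ + m₂c₂) = 316.42 K.
ΔS₁ = m₁c₁ ln(T_f/T₁) = 184.574 × ln(316.42/355) = -21.24 J/K.
ΔS₂ = m₂c₂ ln(T_f/T₂) = 164.025 × ln(316.42/273) = 24.21 J/K.
ΔS_total = -21.24 + 24.21 = 2.97 J/K.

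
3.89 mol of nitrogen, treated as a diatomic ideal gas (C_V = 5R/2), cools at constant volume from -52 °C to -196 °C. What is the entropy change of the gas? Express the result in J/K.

ΔS = -85.1 J/K

In kelvin: T₁ = 221.15 K, T₂ = 77.15 K. At constant volume, ΔS = nC_V ln(T₂/T₁) with C_V = 5R/2 = 20.79 J mol⁻¹ K⁻¹.
ΔS = 3.89 × 20.79 × ln(77.15/221.15) = -85.1 J/K.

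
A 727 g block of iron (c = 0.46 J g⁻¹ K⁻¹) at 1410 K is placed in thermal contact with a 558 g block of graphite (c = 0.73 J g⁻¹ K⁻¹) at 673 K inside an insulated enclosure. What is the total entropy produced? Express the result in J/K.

Energy balance: T_f = (m₁c₁T₁ + m₂c₂T₂)/(m₁c₁ + m₂c₂) = 1005.3 K.
ΔS₁ = m₁c₁ ln(T_f/T₁) = 334.42 × ln(1005.3/1410) = -113.14 J/K.
ΔS₂ = m₂c₂ ln(T_f/T₂) = 407.34 × ln(1005.3/673) = 163.45 J/K.
ΔS_total = -113.14 + 163.45 = 50.3 J/K.

ΔS_total = 50.3 J/K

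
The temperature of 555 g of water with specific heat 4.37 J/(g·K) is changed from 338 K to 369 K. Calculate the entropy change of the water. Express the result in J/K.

ΔS = ∫dQ_rev/T = m c ln(T₂/T₁) = 555 × 4.37 × ln(369/338) = 213 J/K.

ΔS = 213 J/K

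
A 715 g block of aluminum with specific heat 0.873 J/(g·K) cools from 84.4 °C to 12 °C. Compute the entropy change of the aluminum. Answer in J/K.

ΔS = -141 J/K

In kelvin: T₁ = 357.55 K, T₂ = 285.15 K. ΔS = ∫dQ_rev/T = m c ln(T₂/T₁) = 715 × 0.873 × ln(285.15/357.55) = -141 J/K.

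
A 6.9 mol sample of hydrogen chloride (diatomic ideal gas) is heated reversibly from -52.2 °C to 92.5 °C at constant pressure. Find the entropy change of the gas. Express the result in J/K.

ΔS = 101 J/K

In kelvin: T₁ = 220.95 K, T₂ = 365.65 K. At constant pressure, ΔS = nC_p ln(T₂/T₁) with C_p = 7R/2 = 29.1 J mol⁻¹ K⁻¹.
ΔS = 6.9 × 29.1 × ln(365.65/220.95) = 101 J/K.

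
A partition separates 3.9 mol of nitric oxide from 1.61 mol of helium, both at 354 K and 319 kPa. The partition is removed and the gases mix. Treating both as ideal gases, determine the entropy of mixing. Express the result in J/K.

Mole fractions: x_A = 3.9/5.51 = 0.708, x_B = 0.292.
ΔS_mix = −R(n_A ln x_A + n_B ln x_B) = −8.314 × (3.9 ln 0.708 + 1.61 ln 0.292) = 27.7 J/K.

ΔS_mix = 27.7 J/K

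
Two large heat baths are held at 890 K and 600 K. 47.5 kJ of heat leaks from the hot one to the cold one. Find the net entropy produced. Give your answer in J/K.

ΔS_total = 25.8 J/K

ΔS_hot = −Q/T_H = −47500/890 = -53.37 J/K and ΔS_cold = +Q/T_C = 47500/600 = 79.17 J/K.
ΔS_total = -53.37 + 79.17 = 25.8 J/K, positive as the second law requires.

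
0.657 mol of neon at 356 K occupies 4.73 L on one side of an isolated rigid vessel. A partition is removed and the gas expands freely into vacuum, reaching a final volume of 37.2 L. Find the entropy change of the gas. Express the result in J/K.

ΔS_gas = 11.3 J/K

No heat is exchanged and no work is done, so the ideal-gas temperature stays constant.
Entropy is a state function; using a reversible isothermal path, ΔS_gas = nR ln(V₂/V₁) = 0.657 × 8.314 × ln(37.2/4.73) = 11.3 J/K.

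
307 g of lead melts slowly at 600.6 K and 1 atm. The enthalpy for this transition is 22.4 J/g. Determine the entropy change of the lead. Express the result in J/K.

ΔS = 11.4 J/K

Heat absorbed by the substance: Q = mL = 307 × 22.4 = 6876.8 J.
At constant T, ΔS = Q_rev/T = 6876.8 / 600.6 = 11.4 J/K.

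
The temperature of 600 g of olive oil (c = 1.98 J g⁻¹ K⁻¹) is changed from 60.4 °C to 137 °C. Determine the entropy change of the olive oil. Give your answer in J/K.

In kelvin: T₁ = 333.55 K, T₂ = 410.15 K. ΔS = ∫dQ_rev/T = m c ln(T₂/T₁) = 600 × 1.98 × ln(410.15/333.55) = 246 J/K.

ΔS = 246 J/K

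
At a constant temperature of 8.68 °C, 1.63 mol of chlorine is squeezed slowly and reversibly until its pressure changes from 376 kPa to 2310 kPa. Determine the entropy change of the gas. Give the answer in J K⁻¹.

For an isothermal ideal gas ΔS_gas = nR ln(P₁/P₂) = 1.63 × 8.314 × ln(376/2310) = -24.6 J/K.

ΔS_gas = -24.6 J/K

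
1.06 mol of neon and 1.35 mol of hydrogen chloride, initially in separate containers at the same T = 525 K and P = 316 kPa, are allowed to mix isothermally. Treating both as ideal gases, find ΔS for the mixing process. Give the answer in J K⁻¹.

Mole fractions: x_A = 1.06/2.41 = 0.44, x_B = 0.56.
ΔS_mix = −R(n_A ln x_A + n_B ln x_B) = −8.314 × (1.06 ln 0.44 + 1.35 ln 0.56) = 13.7 J/K.

ΔS_mix = 13.7 J/K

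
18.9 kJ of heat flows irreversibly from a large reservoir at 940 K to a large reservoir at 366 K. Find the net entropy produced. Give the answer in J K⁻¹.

ΔS_total = 31.5 J/K

ΔS_hot = −Q/T_H = −18900/940 = -20.11 J/K and ΔS_cold = +Q/T_C = 18900/366 = 51.64 J/K.
ΔS_total = -20.11 + 51.64 = 31.5 J/K, positive as the second law requires.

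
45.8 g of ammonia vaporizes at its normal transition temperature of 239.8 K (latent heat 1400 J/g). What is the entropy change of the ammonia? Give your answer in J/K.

Heat absorbed by the substance: Q = mL = 45.8 × 1400 = 64120 J.
At constant T, ΔS = Q_rev/T = 64120 / 239.8 = 267 J/K.

ΔS = 267 J/K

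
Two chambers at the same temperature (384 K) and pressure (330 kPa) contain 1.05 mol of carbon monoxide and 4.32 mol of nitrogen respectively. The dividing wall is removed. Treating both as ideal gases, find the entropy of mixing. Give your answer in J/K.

ΔS_mix = 22.1 J/K

Mole fractions: x_A = 1.05/5.37 = 0.196, x_B = 0.804.
ΔS_mix = −R(n_A ln x_A + n_B ln x_B) = −8.314 × (1.05 ln 0.196 + 4.32 ln 0.804) = 22.1 J/K.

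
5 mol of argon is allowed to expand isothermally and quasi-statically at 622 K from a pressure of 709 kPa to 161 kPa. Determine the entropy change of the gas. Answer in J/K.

For an isothermal ideal gas ΔS_gas = nR ln(P₁/P₂) = 5 × 8.314 × ln(709/161) = 61.6 J/K.

ΔS_gas = 61.6 J/K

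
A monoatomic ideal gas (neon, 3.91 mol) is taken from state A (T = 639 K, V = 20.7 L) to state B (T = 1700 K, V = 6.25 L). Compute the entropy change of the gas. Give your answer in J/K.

ΔS = 8.78 J/K

Entropy is a state function: ΔS = nC_V ln(T₂/T₁) + nR ln(V₂/V₁), with C_V = 3R/2 = 12.47 J mol⁻¹ K⁻¹ for a monoatomic ideal gas.
ΔS = 3.91 × [12.47 × ln(1700/639) + 8.314 × ln(6.25/20.7)] = 8.78 J/K.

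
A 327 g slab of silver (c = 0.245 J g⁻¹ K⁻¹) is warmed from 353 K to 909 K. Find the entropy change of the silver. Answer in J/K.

ΔS = ∫dQ_rev/T = m c ln(T₂/T₁) = 327 × 0.245 × ln(909/353) = 75.8 J/K.

ΔS = 75.8 J/K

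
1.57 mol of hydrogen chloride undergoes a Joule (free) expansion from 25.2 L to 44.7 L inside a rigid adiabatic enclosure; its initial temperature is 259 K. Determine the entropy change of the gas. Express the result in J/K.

ΔS_gas = 7.48 J/K

No heat is exchanged and no work is done, so the ideal-gas temperature stays constant.
Entropy is a state function; using a reversible isothermal path, ΔS_gas = nR ln(V₂/V₁) = 1.57 × 8.314 × ln(44.7/25.2) = 7.48 J/K.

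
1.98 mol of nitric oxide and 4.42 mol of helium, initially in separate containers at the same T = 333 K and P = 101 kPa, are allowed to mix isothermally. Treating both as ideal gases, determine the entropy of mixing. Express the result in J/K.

ΔS_mix = 32.9 J/K

Mole fractions: x_A = 1.98/6.4 = 0.309, x_B = 0.691.
ΔS_mix = −R(n_A ln x_A + n_B ln x_B) = −8.314 × (1.98 ln 0.309 + 4.42 ln 0.691) = 32.9 J/K.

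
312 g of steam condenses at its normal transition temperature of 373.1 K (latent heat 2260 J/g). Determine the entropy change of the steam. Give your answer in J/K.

ΔS = -1890 J/K

Heat released by the substance: Q = −mL = −312 × 2260 = −705120 J.
At constant T, ΔS = Q_rev/T = −705120 / 373.1 = -1890 J/K.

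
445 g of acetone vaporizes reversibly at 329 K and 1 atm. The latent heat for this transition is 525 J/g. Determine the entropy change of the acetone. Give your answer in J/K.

Heat absorbed by the substance: Q = mL = 445 × 525 = 233625 J.
At constant T, ΔS = Q_rev/T = 233625 / 329 = 710 J/K.

ΔS = 710 J/K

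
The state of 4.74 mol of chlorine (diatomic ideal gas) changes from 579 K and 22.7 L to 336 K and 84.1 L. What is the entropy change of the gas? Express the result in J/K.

Entropy is a state function: ΔS = nC_V ln(T₂/T₁) + nR ln(V₂/V₁), with C_V = 5R/2 = 20.79 J mol⁻¹ K⁻¹ for a diatomic ideal gas.
ΔS = 4.74 × [20.79 × ln(336/579) + 8.314 × ln(84.1/22.7)] = -2 J/K.

ΔS = -2 J/K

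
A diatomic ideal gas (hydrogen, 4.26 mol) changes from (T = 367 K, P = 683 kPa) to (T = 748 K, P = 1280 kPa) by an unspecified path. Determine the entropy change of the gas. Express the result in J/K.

ΔS = 66 J/K

ΔS = nC_p ln(T₂/T₁) − nR ln(P₂/P₁), with C_p = 7R/2 = 29.1 J mol⁻¹ K⁻¹ for a diatomic ideal gas.
ΔS = 4.26 × [29.1 × ln(748/367) − 8.314 × ln(1280/683)] = 66 J/K.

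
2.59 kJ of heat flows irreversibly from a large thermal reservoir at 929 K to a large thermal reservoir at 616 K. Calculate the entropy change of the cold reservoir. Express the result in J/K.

ΔS_cold = 4.2 J/K

The cold reservoir gains heat Q, so ΔS_cold = +Q/T_C = 2590/616 = 4.2 J/K.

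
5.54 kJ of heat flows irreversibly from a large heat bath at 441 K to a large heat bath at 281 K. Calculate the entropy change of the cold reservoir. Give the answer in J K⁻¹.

ΔS_cold = 19.7 J/K

The cold reservoir gains heat Q, so ΔS_cold = +Q/T_C = 5540/281 = 19.7 J/K.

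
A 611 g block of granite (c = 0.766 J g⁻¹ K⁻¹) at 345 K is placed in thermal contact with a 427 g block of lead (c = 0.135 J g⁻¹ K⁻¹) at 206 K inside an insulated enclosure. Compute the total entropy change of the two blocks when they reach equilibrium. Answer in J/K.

ΔS_total = 5.97 J/K

Energy balance: T_f = (m₁c₁T₁ + m₂c₂T₂)/(m₁c₁ + m₂c₂) = 329.76 K.
ΔS₁ = m₁c₁ ln(T_f/T₁) = 468.026 × ln(329.76/345) = -21.15 J/K.
ΔS₂ = m₂c₂ ln(T_f/T₂) = 57.645 × ln(329.76/206) = 27.12 J/K.
ΔS_total = -21.15 + 27.12 = 5.97 J/K.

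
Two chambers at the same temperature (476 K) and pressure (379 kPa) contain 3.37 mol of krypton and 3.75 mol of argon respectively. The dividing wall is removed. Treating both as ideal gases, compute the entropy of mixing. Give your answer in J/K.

Mole fractions: x_A = 3.37/7.12 = 0.473, x_B = 0.527.
ΔS_mix = −R(n_A ln x_A + n_B ln x_B) = −8.314 × (3.37 ln 0.473 + 3.75 ln 0.527) = 40.9 J/K.

ΔS_mix = 40.9 J/K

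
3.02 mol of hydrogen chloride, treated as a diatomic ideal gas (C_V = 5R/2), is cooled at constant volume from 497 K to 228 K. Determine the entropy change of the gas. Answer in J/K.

ΔS = -48.9 J/K

At constant volume, ΔS = nC_V ln(T₂/T₁) with C_V = 5R/2 = 20.79 J mol⁻¹ K⁻¹.
ΔS = 3.02 × 20.79 × ln(228/497) = -48.9 J/K.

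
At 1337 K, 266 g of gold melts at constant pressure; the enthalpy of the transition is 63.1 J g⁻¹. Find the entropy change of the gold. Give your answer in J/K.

Heat absorbed by the substance: Q = mL = 266 × 63.1 = 16784.6 J.
At constant T, ΔS = Q_rev/T = 16784.6 / 1337 = 12.6 J/K.

ΔS = 12.6 J/K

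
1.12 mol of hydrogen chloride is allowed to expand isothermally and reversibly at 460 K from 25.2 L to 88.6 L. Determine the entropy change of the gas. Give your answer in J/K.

For an isothermal ideal gas ΔS_gas = nR ln(V₂/V₁) = 1.12 × 8.314 × ln(88.6/25.2) = 11.7 J/K.

ΔS_gas = 11.7 J/K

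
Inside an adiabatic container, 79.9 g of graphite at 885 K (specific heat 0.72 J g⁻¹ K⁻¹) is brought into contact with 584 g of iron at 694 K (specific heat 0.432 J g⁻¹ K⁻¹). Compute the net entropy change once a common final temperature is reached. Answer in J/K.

ΔS_total = 1.46 J/K

Energy balance: T_f = (m₁c₁T₁ + m₂c₂T₂)/(m₁c₁ + m₂c₂) = 729.47 K.
ΔS₁ = m₁c₁ ln(T_f/T₁) = 57.528 × ln(729.47/885) = -11.119 J/K.
ΔS₂ = m₂c₂ ln(T_f/T₂) = 252.288 × ln(729.47/694) = 12.574 J/K.
ΔS_total = -11.119 + 12.574 = 1.46 J/K.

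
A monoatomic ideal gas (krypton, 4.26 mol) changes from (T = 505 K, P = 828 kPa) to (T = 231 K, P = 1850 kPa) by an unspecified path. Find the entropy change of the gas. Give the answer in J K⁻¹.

ΔS = nC_p ln(T₂/T₁) − nR ln(P₂/P₁), with C_p = 5R/2 = 20.79 J mol⁻¹ K⁻¹ for a monoatomic ideal gas.
ΔS = 4.26 × [20.79 × ln(231/505) − 8.314 × ln(1850/828)] = -97.7 J/K.

ΔS = -97.7 J/K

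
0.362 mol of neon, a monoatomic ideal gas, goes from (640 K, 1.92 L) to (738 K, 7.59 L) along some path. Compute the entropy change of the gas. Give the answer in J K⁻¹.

Entropy is a state function: ΔS = nC_V ln(T₂/T₁) + nR ln(V₂/V₁), with C_V = 3R/2 = 12.47 J mol⁻¹ K⁻¹ for a monoatomic ideal gas.
ΔS = 0.362 × [12.47 × ln(738/640) + 8.314 × ln(7.59/1.92)] = 4.78 J/K.

ΔS = 4.78 J/K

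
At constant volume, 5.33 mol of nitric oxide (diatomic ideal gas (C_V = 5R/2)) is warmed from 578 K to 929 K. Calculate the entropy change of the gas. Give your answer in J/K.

At constant volume, ΔS = nC_V ln(T₂/T₁) with C_V = 5R/2 = 20.79 J mol⁻¹ K⁻¹.
ΔS = 5.33 × 20.79 × ln(929/578) = 52.6 J/K.

ΔS = 52.6 J/K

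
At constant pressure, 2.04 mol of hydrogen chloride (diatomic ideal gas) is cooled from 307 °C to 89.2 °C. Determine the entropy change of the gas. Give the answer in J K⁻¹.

In kelvin: T₁ = 580.15 K, T₂ = 362.35 K. At constant pressure, ΔS = nC_p ln(T₂/T₁) with C_p = 7R/2 = 29.1 J mol⁻¹ K⁻¹.
ΔS = 2.04 × 29.1 × ln(362.35/580.15) = -27.9 J/K.

ΔS = -27.9 J/K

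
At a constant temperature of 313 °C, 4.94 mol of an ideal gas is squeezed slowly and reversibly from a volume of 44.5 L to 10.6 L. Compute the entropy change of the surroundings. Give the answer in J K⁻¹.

ΔS_surr = 58.9 J/K

For an isothermal ideal gas ΔS_gas = nR ln(V₂/V₁) = 4.94 × 8.314 × ln(10.6/44.5) = -58.9 J/K.
The process is reversible, so ΔS_surr = −ΔS_gas = 58.9 J/K and ΔS_universe = 0.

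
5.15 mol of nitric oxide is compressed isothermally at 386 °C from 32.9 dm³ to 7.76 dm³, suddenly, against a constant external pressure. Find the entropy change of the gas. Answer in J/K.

ΔS_gas = -61.8 J/K

Entropy is a state function, so ΔS_gas depends only on the end states.
For an isothermal ideal gas ΔS_gas = nR ln(V₂/V₁) = 5.15 × 8.314 × ln(7.76/32.9) = -61.8 J/K.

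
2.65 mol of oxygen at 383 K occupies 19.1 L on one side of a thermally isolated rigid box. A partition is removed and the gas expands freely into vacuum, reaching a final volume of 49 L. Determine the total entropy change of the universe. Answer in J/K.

ΔS_universe = 20.8 J/K

For an ideal gas in free expansion Q = 0 and W = 0, so T is unchanged.
Entropy is a state function; using a reversible isothermal path, ΔS_gas = nR ln(V₂/V₁) = 2.65 × 8.314 × ln(49/19.1) = 20.8 J/K.
The insulated surroundings exchange no heat, so ΔS_surr = 0 and ΔS_universe = ΔS_gas.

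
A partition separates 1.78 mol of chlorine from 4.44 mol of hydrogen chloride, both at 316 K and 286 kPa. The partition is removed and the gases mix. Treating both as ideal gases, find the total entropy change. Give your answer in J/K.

Mole fractions: x_A = 1.78/6.22 = 0.286, x_B = 0.714.
ΔS_mix = −R(n_A ln x_A + n_B ln x_B) = −8.314 × (1.78 ln 0.286 + 4.44 ln 0.714) = 31 J/K.

ΔS_mix = 31 J/K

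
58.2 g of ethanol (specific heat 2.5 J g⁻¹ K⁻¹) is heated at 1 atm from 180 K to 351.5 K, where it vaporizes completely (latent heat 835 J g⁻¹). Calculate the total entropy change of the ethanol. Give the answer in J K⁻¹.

Warming step: ΔS₁ = m c ln(T_tr/T_i) = 58.2 × 2.5 × ln(351.5/180) = 97.38 J/K.
Phase change: ΔS₂ = +mL/T_tr = 58.2 × 835 / 351.5 = 138.3 J/K.
ΔS_total = (97.38) + (138.3) = 236 J/K.

ΔS = 236 J/K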